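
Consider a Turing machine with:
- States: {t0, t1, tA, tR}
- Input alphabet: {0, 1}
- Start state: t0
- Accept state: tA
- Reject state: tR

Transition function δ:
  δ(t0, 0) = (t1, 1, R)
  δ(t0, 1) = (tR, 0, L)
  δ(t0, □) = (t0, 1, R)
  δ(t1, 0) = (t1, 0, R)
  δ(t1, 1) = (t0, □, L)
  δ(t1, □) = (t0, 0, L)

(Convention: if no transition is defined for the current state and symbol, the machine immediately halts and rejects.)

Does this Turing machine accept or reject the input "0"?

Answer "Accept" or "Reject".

Execution trace:
Initial: [t0]0
Step 1: δ(t0, 0) = (t1, 1, R) → 1[t1]□
Step 2: δ(t1, □) = (t0, 0, L) → [t0]10
Step 3: δ(t0, 1) = (tR, 0, L) → [tR]□00

The machine reaches the reject state tR and halts.

Answer: Reject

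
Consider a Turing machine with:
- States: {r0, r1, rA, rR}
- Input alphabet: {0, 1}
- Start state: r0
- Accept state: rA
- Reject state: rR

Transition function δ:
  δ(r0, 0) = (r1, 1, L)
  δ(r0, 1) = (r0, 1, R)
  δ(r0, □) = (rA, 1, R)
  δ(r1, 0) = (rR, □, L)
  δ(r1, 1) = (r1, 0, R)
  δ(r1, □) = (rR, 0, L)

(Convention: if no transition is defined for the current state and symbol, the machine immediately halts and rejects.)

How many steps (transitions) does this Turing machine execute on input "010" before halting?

Execution trace:
Initial: [r0]010
Step 1: δ(r0, 0) = (r1, 1, L) → [r1]□110
Step 2: δ(r1, □) = (rR, 0, L) → [rR]□0110

The machine reaches the reject state rR and halts.

The machine executed 2 steps before halting.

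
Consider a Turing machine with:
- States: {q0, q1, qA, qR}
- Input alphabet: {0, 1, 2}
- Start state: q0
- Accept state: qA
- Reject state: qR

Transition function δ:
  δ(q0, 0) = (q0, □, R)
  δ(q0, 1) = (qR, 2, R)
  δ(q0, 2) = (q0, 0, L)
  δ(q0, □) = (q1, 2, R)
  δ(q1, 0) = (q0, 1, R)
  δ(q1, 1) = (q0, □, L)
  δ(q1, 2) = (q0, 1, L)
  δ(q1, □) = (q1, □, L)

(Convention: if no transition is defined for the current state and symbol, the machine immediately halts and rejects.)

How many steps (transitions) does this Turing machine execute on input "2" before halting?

Execution trace:
Initial: [q0]2
Step 1: δ(q0, 2) = (q0, 0, L) → [q0]□0
Step 2: δ(q0, □) = (q1, 2, R) → 2[q1]0
Step 3: δ(q1, 0) = (q0, 1, R) → 21[q0]□
Step 4: δ(q0, □) = (q1, 2, R) → 212[q1]□
Step 5: δ(q1, □) = (q1, □, L) → 21[q1]2□
Step 6: δ(q1, 2) = (q0, 1, L) → 2[q0]11□
Step 7: δ(q0, 1) = (qR, 2, R) → 22[qR]1□

The machine reaches the reject state qR and halts.

The machine executed 7 steps before halting.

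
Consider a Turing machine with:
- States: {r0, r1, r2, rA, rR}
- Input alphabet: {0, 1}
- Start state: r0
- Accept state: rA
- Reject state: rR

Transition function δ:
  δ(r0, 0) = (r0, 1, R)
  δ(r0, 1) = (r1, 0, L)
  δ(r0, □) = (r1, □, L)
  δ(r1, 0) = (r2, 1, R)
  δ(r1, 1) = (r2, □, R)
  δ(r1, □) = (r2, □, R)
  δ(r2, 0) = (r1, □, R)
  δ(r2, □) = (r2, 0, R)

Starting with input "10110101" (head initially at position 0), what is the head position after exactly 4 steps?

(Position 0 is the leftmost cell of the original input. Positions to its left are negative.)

Execution trace (head position shown):
Step 0: [r0]10110101  (head at position 0)
Step 1: move left → [r1]□00110101  (head at position -1)
Step 2: move right → □[r2]00110101  (head at position 0)
Step 3: move right → □□[r1]0110101  (head at position 1)
Step 4: move right → □□1[r2]110101  (head at position 2)

After 4 steps, the head is at position 2.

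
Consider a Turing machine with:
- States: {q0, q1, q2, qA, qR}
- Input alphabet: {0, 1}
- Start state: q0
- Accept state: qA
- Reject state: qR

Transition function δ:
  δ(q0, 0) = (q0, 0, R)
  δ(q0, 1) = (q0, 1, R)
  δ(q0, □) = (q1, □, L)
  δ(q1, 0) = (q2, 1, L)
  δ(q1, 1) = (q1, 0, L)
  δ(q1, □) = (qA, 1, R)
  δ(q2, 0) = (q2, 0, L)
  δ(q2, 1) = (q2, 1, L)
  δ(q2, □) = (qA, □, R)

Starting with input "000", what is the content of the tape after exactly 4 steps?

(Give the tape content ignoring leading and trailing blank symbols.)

Execution trace:
Initial: [q0]000
Step 1: δ(q0, 0) = (q0, 0, R) → 0[q0]00
Step 2: δ(q0, 0) = (q0, 0, R) → 00[q0]0
Step 3: δ(q0, 0) = (q0, 0, R) → 000[q0]□
Step 4: δ(q0, □) = (q1, □, L) → 00[q1]0□

After 4 steps, the tape (ignoring leading/trailing blanks) is: 000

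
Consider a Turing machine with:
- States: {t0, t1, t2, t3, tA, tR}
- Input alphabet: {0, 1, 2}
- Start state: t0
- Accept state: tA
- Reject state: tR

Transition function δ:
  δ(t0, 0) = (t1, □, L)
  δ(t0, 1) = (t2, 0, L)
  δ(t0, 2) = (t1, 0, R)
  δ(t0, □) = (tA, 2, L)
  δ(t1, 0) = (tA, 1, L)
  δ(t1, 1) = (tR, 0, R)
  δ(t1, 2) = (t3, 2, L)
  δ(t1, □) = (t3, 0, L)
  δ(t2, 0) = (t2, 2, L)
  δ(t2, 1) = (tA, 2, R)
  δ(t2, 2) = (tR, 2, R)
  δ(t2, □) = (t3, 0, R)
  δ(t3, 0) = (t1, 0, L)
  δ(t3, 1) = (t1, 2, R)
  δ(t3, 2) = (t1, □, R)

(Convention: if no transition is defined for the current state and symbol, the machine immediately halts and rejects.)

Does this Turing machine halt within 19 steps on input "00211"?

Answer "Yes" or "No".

Execution trace:
Initial: [t0]00211
Step 1: δ(t0, 0) = (t1, □, L) → [t1]□□0211
Step 2: δ(t1, □) = (t3, 0, L) → [t3]□0□0211

No transition is defined for δ(t3, □). By convention the machine halts and rejects.
The machine halted after 2 steps (within the 19-step bound).

Answer: Yes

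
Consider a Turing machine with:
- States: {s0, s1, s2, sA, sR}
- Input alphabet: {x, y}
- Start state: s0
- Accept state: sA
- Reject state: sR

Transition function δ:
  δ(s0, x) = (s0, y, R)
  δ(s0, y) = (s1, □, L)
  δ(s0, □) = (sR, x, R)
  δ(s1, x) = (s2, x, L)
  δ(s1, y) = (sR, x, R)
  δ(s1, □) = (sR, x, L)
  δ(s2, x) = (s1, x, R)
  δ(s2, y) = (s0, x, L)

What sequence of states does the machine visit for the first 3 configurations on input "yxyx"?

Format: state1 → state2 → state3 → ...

Execution trace:
Initial: [s0]yxyx
Step 1: δ(s0, y) = (s1, □, L) → [s1]□□xyx
Step 2: δ(s1, □) = (sR, x, L) → [sR]□x□xyx

The machine reaches the reject state sR and halts.

State sequence: s0 → s1 → sR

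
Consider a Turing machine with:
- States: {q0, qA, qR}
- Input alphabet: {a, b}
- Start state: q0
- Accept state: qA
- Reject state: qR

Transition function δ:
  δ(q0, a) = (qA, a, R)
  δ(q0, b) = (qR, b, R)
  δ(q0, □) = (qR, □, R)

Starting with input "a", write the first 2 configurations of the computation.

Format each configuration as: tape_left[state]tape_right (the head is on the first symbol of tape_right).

Transitions applied:
Step 1: δ(q0, a) = (qA, a, R)

The first 2 configurations are:
[q0]a ⊢ a[qA]□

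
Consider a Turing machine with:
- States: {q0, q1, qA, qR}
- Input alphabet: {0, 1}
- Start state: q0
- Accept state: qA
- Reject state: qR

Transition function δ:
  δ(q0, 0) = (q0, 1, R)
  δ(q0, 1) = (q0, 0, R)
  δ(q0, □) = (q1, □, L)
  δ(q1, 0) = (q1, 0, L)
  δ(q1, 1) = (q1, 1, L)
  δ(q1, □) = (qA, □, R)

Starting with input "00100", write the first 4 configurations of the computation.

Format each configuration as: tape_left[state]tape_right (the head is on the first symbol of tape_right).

Transitions applied:
Step 1: δ(q0, 0) = (q0, 1, R)
Step 2: δ(q0, 0) = (q0, 1, R)
Step 3: δ(q0, 1) = (q0, 0, R)

The first 4 configurations are:
[q0]00100 ⊢ 1[q0]0100 ⊢ 11[q0]100 ⊢ 110[q0]00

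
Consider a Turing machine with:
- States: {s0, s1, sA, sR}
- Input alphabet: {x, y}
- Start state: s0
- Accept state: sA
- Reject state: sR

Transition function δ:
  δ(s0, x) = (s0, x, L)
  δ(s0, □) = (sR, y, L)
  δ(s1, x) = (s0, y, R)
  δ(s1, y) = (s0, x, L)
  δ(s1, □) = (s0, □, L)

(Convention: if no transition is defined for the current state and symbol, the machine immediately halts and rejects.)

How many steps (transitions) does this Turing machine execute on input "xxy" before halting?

Execution trace:
Initial: [s0]xxy
Step 1: δ(s0, x) = (s0, x, L) → [s0]□xxy
Step 2: δ(s0, □) = (sR, y, L) → [sR]□yxxy

The machine reaches the reject state sR and halts.

The machine executed 2 steps before halting.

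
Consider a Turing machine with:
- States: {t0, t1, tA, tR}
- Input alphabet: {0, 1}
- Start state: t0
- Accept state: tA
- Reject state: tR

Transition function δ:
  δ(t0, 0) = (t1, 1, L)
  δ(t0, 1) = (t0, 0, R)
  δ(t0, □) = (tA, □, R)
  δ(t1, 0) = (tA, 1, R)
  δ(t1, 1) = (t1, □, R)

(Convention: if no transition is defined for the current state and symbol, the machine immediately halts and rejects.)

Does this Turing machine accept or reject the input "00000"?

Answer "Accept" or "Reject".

Execution trace:
Initial: [t0]00000
Step 1: δ(t0, 0) = (t1, 1, L) → [t1]□10000

No transition is defined for δ(t1, □). By convention the machine halts and rejects.

Answer: Reject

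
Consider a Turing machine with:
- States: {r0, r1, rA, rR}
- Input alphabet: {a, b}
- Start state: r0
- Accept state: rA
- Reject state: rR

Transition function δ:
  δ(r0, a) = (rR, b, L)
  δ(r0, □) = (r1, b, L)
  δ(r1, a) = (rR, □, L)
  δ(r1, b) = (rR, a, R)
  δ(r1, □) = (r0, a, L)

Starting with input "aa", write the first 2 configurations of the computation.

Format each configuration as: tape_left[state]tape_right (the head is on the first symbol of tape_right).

Transitions applied:
Step 1: δ(r0, a) = (rR, b, L)

The first 2 configurations are:
[r0]aa ⊢ [rR]□ba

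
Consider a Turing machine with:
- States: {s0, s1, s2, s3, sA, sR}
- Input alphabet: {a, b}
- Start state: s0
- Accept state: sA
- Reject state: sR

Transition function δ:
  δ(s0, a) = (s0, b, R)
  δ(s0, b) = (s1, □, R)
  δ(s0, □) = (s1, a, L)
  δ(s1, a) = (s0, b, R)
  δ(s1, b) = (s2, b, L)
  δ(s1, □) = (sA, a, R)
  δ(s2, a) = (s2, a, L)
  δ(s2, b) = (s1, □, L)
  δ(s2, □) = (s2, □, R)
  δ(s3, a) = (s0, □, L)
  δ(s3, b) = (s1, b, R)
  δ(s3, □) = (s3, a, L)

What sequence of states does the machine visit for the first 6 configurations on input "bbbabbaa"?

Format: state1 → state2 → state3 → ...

Execution trace:
Initial: [s0]bbbabbaa
Step 1: δ(s0, b) = (s1, □, R) → □[s1]bbabbaa
Step 2: δ(s1, b) = (s2, b, L) → [s2]□bbabbaa
Step 3: δ(s2, □) = (s2, □, R) → □[s2]bbabbaa
Step 4: δ(s2, b) = (s1, □, L) → [s1]□□babbaa
Step 5: δ(s1, □) = (sA, a, R) → a[sA]□babbaa

The machine reaches the accept state sA and halts.

State sequence: s0 → s1 → s2 → s2 → s1 → sA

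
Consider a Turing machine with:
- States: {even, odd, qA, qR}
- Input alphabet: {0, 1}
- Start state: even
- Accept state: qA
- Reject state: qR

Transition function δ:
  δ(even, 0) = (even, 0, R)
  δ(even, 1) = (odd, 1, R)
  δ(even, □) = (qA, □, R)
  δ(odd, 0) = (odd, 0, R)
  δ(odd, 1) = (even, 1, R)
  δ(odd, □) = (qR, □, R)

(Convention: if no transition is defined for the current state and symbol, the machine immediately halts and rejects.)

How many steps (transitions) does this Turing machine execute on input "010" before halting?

Execution trace:
Initial: [even]010
Step 1: δ(even, 0) = (even, 0, R) → 0[even]10
Step 2: δ(even, 1) = (odd, 1, R) → 01[odd]0
Step 3: δ(odd, 0) = (odd, 0, R) → 010[odd]□
Step 4: δ(odd, □) = (qR, □, R) → 010□[qR]□

The machine reaches the reject state qR and halts.

The machine executed 4 steps before halting.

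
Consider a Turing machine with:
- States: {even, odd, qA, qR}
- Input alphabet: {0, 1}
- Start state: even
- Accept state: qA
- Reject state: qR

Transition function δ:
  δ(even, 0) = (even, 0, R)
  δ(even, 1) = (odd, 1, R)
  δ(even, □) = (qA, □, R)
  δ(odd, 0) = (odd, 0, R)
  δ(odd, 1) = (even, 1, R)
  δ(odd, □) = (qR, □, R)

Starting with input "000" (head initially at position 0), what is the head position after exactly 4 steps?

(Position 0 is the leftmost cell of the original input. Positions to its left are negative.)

Execution trace (head position shown):
Step 0: [even]000  (head at position 0)
Step 1: move right → 0[even]00  (head at position 1)
Step 2: move right → 00[even]0  (head at position 2)
Step 3: move right → 000[even]□  (head at position 3)
Step 4: move right → 000□[qA]□  (head at position 4)

After 4 steps, the head is at position 4.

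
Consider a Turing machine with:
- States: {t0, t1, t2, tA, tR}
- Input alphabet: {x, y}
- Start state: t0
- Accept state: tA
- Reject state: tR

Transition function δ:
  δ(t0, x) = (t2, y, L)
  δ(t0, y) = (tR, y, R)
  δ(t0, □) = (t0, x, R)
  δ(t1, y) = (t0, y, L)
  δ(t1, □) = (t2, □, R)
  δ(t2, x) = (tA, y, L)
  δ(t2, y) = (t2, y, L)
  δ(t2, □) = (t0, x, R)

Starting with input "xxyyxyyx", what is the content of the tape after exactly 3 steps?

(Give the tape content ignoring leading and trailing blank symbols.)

Execution trace:
Initial: [t0]xxyyxyyx
Step 1: δ(t0, x) = (t2, y, L) → [t2]□yxyyxyyx
Step 2: δ(t2, □) = (t0, x, R) → x[t0]yxyyxyyx
Step 3: δ(t0, y) = (tR, y, R) → xy[tR]xyyxyyx

The machine reaches the reject state tR and halts.

After 3 steps, the tape (ignoring leading/trailing blanks) is: xyxyyxyyx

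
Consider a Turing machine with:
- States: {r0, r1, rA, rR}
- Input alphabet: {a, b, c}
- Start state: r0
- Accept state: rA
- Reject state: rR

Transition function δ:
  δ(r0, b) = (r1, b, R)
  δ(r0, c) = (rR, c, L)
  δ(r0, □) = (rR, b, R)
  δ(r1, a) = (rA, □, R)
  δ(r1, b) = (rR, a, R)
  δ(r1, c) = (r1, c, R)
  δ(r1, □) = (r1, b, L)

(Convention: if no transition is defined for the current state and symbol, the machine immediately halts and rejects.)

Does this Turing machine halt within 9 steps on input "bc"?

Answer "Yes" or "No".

Execution trace:
Initial: [r0]bc
Step 1: δ(r0, b) = (r1, b, R) → b[r1]c
Step 2: δ(r1, c) = (r1, c, R) → bc[r1]□
Step 3: δ(r1, □) = (r1, b, L) → b[r1]cb
Step 4: δ(r1, c) = (r1, c, R) → bc[r1]b
Step 5: δ(r1, b) = (rR, a, R) → bca[rR]□

The machine reaches the reject state rR and halts.
The machine halted after 5 steps (within the 9-step bound).

Answer: Yes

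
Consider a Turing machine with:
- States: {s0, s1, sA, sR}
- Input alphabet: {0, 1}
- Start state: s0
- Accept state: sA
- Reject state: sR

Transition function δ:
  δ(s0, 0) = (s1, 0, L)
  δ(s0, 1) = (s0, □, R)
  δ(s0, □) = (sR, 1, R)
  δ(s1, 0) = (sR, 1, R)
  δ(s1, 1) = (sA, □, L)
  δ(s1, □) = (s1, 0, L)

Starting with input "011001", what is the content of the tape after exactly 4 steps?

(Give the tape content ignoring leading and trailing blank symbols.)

Execution trace:
Initial: [s0]011001
Step 1: δ(s0, 0) = (s1, 0, L) → [s1]□011001
Step 2: δ(s1, □) = (s1, 0, L) → [s1]□0011001
Step 3: δ(s1, □) = (s1, 0, L) → [s1]□00011001
Step 4: δ(s1, □) = (s1, 0, L) → [s1]□000011001

After 4 steps, the tape (ignoring leading/trailing blanks) is: 000011001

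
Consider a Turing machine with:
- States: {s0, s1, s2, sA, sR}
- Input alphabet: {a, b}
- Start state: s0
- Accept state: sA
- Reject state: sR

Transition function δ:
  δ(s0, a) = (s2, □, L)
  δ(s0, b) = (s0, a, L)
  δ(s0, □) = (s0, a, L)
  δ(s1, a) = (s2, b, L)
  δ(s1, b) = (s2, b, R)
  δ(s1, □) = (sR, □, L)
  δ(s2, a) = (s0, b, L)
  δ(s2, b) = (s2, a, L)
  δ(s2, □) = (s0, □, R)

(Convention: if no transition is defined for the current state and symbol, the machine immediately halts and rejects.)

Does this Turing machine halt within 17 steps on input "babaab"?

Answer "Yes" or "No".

Execution trace:
Initial: [s0]babaab
Step 1: δ(s0, b) = (s0, a, L) → [s0]□aabaab
Step 2: δ(s0, □) = (s0, a, L) → [s0]□aaabaab
Step 3: δ(s0, □) = (s0, a, L) → [s0]□aaaabaab
Step 4: δ(s0, □) = (s0, a, L) → [s0]□aaaaabaab
Step 5: δ(s0, □) = (s0, a, L) → [s0]□aaaaaabaab
Step 6: δ(s0, □) = (s0, a, L) → [s0]□aaaaaaabaab
Step 7: δ(s0, □) = (s0, a, L) → [s0]□aaaaaaaabaab
Step 8: δ(s0, □) = (s0, a, L) → [s0]□aaaaaaaaabaab
Step 9: δ(s0, □) = (s0, a, L) → [s0]□aaaaaaaaaabaab
Step 10: δ(s0, □) = (s0, a, L) → [s0]□aaaaaaaaaaabaab
Step 11: δ(s0, □) = (s0, a, L) → [s0]□aaaaaaaaaaaabaab
Step 12: δ(s0, □) = (s0, a, L) → [s0]□aaaaaaaaaaaaabaab
Step 13: δ(s0, □) = (s0, a, L) → [s0]□aaaaaaaaaaaaaabaab
Step 14: δ(s0, □) = (s0, a, L) → [s0]□aaaaaaaaaaaaaaabaab
Step 15: δ(s0, □) = (s0, a, L) → [s0]□aaaaaaaaaaaaaaaabaab
Step 16: δ(s0, □) = (s0, a, L) → [s0]□aaaaaaaaaaaaaaaaabaab
Step 17: δ(s0, □) = (s0, a, L) → [s0]□aaaaaaaaaaaaaaaaaabaab

The machine has not reached a halting state after 17 steps.
The machine did not halt within the 17-step bound.

Answer: No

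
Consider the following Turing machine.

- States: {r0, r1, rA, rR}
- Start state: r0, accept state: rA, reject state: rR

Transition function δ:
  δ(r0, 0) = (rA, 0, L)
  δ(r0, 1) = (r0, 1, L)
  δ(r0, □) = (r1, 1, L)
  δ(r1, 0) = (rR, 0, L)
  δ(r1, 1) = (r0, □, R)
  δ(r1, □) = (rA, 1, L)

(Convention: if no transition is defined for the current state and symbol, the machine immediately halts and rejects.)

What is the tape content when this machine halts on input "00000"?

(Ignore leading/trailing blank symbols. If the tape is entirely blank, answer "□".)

Execution trace:
Initial: [r0]00000
Step 1: δ(r0, 0) = (rA, 0, L) → [rA]□00000

The machine reaches the accept state rA and halts.

Final tape (ignoring leading/trailing blanks): 00000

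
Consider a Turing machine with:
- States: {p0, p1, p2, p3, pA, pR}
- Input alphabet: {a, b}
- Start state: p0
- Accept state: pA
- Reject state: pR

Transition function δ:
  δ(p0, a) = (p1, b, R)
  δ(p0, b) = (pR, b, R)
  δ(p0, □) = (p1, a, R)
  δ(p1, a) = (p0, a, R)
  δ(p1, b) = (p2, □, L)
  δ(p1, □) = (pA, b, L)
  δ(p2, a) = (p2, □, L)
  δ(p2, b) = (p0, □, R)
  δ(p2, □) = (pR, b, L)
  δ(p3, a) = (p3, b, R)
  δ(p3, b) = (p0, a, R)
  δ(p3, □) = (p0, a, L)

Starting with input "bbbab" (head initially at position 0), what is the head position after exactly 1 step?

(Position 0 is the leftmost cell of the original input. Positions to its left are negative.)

Execution trace (head position shown):
Step 0: [p0]bbbab  (head at position 0)
Step 1: move right → b[pR]bbab  (head at position 1)

After 1 step, the head is at position 1.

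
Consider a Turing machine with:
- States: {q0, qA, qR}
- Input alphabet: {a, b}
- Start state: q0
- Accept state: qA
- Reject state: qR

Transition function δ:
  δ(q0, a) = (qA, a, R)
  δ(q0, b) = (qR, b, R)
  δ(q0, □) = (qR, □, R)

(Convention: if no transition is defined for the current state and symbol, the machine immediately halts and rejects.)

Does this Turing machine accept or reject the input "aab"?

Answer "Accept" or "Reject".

Execution trace:
Initial: [q0]aab
Step 1: δ(q0, a) = (qA, a, R) → a[qA]ab

The machine reaches the accept state qA and halts.

Answer: Accept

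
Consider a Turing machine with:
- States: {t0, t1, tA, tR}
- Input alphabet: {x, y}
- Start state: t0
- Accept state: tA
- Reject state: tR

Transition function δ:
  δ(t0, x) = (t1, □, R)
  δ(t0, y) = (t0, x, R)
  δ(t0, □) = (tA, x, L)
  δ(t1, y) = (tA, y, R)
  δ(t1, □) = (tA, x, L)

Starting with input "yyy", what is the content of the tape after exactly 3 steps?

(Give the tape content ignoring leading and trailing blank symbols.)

Execution trace:
Initial: [t0]yyy
Step 1: δ(t0, y) = (t0, x, R) → x[t0]yy
Step 2: δ(t0, y) = (t0, x, R) → xx[t0]y
Step 3: δ(t0, y) = (t0, x, R) → xxx[t0]□

After 3 steps, the tape (ignoring leading/trailing blanks) is: xxx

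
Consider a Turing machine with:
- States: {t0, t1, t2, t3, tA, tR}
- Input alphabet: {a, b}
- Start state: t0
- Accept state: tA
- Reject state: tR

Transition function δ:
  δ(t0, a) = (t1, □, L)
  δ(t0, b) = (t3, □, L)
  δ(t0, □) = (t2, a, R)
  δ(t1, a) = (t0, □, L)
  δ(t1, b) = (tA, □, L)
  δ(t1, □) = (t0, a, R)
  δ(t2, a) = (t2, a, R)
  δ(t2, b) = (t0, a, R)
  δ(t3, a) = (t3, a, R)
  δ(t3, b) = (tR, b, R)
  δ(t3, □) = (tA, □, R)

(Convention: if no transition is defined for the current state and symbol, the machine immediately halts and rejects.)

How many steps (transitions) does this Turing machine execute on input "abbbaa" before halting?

Execution trace:
Initial: [t0]abbbaa
Step 1: δ(t0, a) = (t1, □, L) → [t1]□□bbbaa
Step 2: δ(t1, □) = (t0, a, R) → a[t0]□bbbaa
Step 3: δ(t0, □) = (t2, a, R) → aa[t2]bbbaa
Step 4: δ(t2, b) = (t0, a, R) → aaa[t0]bbaa
Step 5: δ(t0, b) = (t3, □, L) → aa[t3]a□baa
Step 6: δ(t3, a) = (t3, a, R) → aaa[t3]□baa
Step 7: δ(t3, □) = (tA, □, R) → aaa□[tA]baa

The machine reaches the accept state tA and halts.

The machine executed 7 steps before halting.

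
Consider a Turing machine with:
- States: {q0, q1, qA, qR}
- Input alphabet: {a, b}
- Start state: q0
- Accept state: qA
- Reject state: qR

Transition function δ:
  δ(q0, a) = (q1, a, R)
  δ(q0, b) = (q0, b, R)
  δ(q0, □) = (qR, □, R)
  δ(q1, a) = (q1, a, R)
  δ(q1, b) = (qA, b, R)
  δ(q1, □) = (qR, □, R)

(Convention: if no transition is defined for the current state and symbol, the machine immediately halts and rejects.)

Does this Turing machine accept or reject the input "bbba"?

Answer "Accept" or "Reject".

Execution trace:
Initial: [q0]bbba
Step 1: δ(q0, b) = (q0, b, R) → b[q0]bba
Step 2: δ(q0, b) = (q0, b, R) → bb[q0]ba
Step 3: δ(q0, b) = (q0, b, R) → bbb[q0]a
Step 4: δ(q0, a) = (q1, a, R) → bbba[q1]□
Step 5: δ(q1, □) = (qR, □, R) → bbba□[qR]□

The machine reaches the reject state qR and halts.

Answer: Reject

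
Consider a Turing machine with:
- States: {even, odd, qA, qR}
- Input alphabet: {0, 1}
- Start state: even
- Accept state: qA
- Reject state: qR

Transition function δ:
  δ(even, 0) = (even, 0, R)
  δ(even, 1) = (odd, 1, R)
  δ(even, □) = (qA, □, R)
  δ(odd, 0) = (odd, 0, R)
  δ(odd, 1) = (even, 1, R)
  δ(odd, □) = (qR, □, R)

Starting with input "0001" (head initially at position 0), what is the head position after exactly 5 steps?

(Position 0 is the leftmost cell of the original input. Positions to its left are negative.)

Execution trace (head position shown):
Step 0: [even]0001  (head at position 0)
Step 1: move right → 0[even]001  (head at position 1)
Step 2: move right → 00[even]01  (head at position 2)
Step 3: move right → 000[even]1  (head at position 3)
Step 4: move right → 0001[odd]□  (head at position 4)
Step 5: move right → 0001□[qR]□  (head at position 5)

After 5 steps, the head is at position 5.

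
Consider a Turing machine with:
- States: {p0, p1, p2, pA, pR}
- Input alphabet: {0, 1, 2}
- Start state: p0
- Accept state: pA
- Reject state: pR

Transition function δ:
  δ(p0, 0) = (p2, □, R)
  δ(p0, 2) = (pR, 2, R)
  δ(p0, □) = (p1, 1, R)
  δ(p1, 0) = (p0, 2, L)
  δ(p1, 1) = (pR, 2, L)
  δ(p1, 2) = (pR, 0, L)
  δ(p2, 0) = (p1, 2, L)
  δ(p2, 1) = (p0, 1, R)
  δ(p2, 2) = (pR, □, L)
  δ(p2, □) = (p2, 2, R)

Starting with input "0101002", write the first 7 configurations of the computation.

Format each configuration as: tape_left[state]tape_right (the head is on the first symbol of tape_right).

Transitions applied:
Step 1: δ(p0, 0) = (p2, □, R)
Step 2: δ(p2, 1) = (p0, 1, R)
Step 3: δ(p0, 0) = (p2, □, R)
Step 4: δ(p2, 1) = (p0, 1, R)
Step 5: δ(p0, 0) = (p2, □, R)
Step 6: δ(p2, 0) = (p1, 2, L)

The first 7 configurations are:
[p0]0101002 ⊢ □[p2]101002 ⊢ □1[p0]01002 ⊢ □1□[p2]1002 ⊢ □1□1[p0]002 ⊢ □1□1□[p2]02 ⊢ □1□1[p1]□22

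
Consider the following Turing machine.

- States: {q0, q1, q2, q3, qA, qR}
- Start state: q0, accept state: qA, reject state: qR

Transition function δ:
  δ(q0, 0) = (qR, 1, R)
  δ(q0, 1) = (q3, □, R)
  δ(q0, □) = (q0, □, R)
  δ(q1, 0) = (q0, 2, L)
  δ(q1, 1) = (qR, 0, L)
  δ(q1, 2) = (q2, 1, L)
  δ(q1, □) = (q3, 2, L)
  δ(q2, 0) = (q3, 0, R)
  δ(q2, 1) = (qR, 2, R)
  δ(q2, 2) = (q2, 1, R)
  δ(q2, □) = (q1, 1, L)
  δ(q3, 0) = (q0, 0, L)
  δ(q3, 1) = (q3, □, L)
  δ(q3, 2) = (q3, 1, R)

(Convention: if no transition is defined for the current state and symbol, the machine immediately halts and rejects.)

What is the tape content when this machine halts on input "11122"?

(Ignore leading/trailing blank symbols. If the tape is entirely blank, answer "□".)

Execution trace:
Initial: [q0]11122
Step 1: δ(q0, 1) = (q3, □, R) → □[q3]1122
Step 2: δ(q3, 1) = (q3, □, L) → [q3]□□122

No transition is defined for δ(q3, □). By convention the machine halts and rejects.

Final tape (ignoring leading/trailing blanks): 122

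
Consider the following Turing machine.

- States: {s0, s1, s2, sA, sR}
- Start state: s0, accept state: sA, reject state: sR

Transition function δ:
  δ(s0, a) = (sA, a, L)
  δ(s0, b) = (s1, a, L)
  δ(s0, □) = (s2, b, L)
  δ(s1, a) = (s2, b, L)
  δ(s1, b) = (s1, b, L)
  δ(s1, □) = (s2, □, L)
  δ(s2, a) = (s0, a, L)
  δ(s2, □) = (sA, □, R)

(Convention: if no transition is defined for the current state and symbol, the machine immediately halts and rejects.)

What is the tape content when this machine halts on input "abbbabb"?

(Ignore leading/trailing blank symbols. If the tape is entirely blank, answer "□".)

Execution trace:
Initial: [s0]abbbabb
Step 1: δ(s0, a) = (sA, a, L) → [sA]□abbbabb

The machine reaches the accept state sA and halts.

Final tape (ignoring leading/trailing blanks): abbbabb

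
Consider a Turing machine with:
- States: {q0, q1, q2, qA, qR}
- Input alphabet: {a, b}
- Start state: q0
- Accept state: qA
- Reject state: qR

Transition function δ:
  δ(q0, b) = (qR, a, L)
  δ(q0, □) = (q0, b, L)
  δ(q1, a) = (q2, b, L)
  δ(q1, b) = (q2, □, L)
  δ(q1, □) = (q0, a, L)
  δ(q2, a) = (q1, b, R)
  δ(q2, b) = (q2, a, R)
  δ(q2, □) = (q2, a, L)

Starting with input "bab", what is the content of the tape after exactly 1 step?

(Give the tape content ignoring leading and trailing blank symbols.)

Execution trace:
Initial: [q0]bab
Step 1: δ(q0, b) = (qR, a, L) → [qR]□aab

The machine reaches the reject state qR and halts.

After 1 step, the tape (ignoring leading/trailing blanks) is: aab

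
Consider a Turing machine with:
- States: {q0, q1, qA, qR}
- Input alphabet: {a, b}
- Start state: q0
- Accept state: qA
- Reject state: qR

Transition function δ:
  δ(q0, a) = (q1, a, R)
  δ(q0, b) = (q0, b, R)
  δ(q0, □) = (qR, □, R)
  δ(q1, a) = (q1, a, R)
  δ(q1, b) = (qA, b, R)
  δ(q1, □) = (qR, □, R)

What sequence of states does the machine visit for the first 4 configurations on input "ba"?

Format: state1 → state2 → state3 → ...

Execution trace:
Initial: [q0]ba
Step 1: δ(q0, b) = (q0, b, R) → b[q0]a
Step 2: δ(q0, a) = (q1, a, R) → ba[q1]□
Step 3: δ(q1, □) = (qR, □, R) → ba□[qR]□

The machine reaches the reject state qR and halts.

State sequence: q0 → q0 → q1 → qR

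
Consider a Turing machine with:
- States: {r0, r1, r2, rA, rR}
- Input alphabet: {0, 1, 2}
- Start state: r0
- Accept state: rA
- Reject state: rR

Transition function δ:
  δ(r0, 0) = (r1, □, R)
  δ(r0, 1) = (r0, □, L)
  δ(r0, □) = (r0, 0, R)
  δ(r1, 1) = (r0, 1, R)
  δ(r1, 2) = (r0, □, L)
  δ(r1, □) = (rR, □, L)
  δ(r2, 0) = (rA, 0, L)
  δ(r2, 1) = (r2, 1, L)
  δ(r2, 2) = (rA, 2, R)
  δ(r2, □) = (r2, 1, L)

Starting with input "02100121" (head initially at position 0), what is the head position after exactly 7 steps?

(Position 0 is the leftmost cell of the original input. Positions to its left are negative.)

Execution trace (head position shown):
Step 0: [r0]02100121  (head at position 0)
Step 1: move right → □[r1]2100121  (head at position 1)
Step 2: move left → [r0]□□100121  (head at position 0)
Step 3: move right → 0[r0]□100121  (head at position 1)
Step 4: move right → 00[r0]100121  (head at position 2)
Step 5: move left → 0[r0]0□00121  (head at position 1)
Step 6: move right → 0□[r1]□00121  (head at position 2)
Step 7: move left → 0[rR]□□00121  (head at position 1)

After 7 steps, the head is at position 1.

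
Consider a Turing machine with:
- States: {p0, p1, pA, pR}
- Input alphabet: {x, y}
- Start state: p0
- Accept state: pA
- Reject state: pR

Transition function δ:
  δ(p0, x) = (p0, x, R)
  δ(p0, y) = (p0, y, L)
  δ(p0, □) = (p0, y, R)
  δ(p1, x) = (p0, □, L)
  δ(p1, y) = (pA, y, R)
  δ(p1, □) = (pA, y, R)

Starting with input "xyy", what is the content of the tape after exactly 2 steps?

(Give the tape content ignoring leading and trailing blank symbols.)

Execution trace:
Initial: [p0]xyy
Step 1: δ(p0, x) = (p0, x, R) → x[p0]yy
Step 2: δ(p0, y) = (p0, y, L) → [p0]xyy

After 2 steps, the tape (ignoring leading/trailing blanks) is: xyy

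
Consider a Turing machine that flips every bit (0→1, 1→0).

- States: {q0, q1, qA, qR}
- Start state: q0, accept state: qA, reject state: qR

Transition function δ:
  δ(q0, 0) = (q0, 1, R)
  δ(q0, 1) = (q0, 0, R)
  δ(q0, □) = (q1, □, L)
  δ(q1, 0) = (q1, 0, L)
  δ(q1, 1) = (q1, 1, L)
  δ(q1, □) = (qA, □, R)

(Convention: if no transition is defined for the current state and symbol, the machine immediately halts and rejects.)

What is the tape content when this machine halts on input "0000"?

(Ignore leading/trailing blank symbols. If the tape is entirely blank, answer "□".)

Execution trace:
Initial: [q0]0000
Step 1: δ(q0, 0) = (q0, 1, R) → 1[q0]000
Step 2: δ(q0, 0) = (q0, 1, R) → 11[q0]00
Step 3: δ(q0, 0) = (q0, 1, R) → 111[q0]0
Step 4: δ(q0, 0) = (q0, 1, R) → 1111[q0]□
Step 5: δ(q0, □) = (q1, □, L) → 111[q1]1□
Step 6: δ(q1, 1) = (q1, 1, L) → 11[q1]11□
Step 7: δ(q1, 1) = (q1, 1, L) → 1[q1]111□
Step 8: δ(q1, 1) = (q1, 1, L) → [q1]1111□
Step 9: δ(q1, 1) = (q1, 1, L) → [q1]□1111□
Step 10: δ(q1, □) = (qA, □, R) → □[qA]1111□

The machine reaches the accept state qA and halts.

Final tape (ignoring leading/trailing blanks): 1111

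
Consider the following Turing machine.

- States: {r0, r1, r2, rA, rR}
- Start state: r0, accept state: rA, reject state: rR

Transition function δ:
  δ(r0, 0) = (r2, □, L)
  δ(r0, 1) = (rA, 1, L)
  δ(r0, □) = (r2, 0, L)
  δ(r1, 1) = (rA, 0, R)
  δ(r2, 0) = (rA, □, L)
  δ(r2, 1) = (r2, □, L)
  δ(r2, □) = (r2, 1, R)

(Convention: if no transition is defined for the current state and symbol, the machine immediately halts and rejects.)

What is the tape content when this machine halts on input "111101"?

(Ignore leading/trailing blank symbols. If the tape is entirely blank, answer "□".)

Execution trace:
Initial: [r0]111101
Step 1: δ(r0, 1) = (rA, 1, L) → [rA]□111101

The machine reaches the accept state rA and halts.

Final tape (ignoring leading/trailing blanks): 111101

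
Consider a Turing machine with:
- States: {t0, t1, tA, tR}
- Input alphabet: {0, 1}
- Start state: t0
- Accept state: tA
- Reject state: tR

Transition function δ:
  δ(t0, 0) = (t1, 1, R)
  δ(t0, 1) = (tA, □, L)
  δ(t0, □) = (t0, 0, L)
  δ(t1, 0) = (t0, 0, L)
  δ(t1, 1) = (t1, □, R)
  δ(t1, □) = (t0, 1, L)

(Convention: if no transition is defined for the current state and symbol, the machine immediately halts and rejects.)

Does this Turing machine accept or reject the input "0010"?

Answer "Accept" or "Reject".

Execution trace:
Initial: [t0]0010
Step 1: δ(t0, 0) = (t1, 1, R) → 1[t1]010
Step 2: δ(t1, 0) = (t0, 0, L) → [t0]1010
Step 3: δ(t0, 1) = (tA, □, L) → [tA]□□010

The machine reaches the accept state tA and halts.

Answer: Accept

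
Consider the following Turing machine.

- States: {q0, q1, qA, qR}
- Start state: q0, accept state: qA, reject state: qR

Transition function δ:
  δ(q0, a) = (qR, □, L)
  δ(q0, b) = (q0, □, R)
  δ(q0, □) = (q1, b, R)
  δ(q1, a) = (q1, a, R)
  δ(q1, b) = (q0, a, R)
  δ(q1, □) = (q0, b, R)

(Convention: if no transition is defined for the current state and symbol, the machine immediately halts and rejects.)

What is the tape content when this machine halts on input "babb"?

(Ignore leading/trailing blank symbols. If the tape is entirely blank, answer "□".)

Execution trace:
Initial: [q0]babb
Step 1: δ(q0, b) = (q0, □, R) → □[q0]abb
Step 2: δ(q0, a) = (qR, □, L) → [qR]□□bb

The machine reaches the reject state qR and halts.

Final tape (ignoring leading/trailing blanks): bb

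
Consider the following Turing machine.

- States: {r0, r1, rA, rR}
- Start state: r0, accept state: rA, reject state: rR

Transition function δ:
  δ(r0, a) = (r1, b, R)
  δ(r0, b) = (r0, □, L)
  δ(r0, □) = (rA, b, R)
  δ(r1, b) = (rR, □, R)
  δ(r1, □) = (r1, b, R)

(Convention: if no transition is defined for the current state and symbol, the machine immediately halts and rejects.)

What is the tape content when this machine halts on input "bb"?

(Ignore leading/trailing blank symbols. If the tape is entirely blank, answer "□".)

Execution trace:
Initial: [r0]bb
Step 1: δ(r0, b) = (r0, □, L) → [r0]□□b
Step 2: δ(r0, □) = (rA, b, R) → b[rA]□b

The machine reaches the accept state rA and halts.

Final tape (ignoring leading/trailing blanks): b□b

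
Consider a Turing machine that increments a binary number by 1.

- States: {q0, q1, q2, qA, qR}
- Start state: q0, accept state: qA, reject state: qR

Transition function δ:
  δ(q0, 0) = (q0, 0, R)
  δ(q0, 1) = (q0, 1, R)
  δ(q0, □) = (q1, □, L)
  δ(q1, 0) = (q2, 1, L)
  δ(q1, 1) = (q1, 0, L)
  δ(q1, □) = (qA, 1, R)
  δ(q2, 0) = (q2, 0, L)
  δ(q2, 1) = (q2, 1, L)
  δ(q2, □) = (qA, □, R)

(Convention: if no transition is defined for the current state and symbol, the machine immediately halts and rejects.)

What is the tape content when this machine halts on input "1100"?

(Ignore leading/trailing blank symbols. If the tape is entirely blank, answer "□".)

Execution trace:
Initial: [q0]1100
Step 1: δ(q0, 1) = (q0, 1, R) → 1[q0]100
Step 2: δ(q0, 1) = (q0, 1, R) → 11[q0]00
Step 3: δ(q0, 0) = (q0, 0, R) → 110[q0]0
Step 4: δ(q0, 0) = (q0, 0, R) → 1100[q0]□
Step 5: δ(q0, □) = (q1, □, L) → 110[q1]0□
Step 6: δ(q1, 0) = (q2, 1, L) → 11[q2]01□
Step 7: δ(q2, 0) = (q2, 0, L) → 1[q2]101□
Step 8: δ(q2, 1) = (q2, 1, L) → [q2]1101□
Step 9: δ(q2, 1) = (q2, 1, L) → [q2]□1101□
Step 10: δ(q2, □) = (qA, □, R) → □[qA]1101□

The machine reaches the accept state qA and halts.

Final tape (ignoring leading/trailing blanks): 1101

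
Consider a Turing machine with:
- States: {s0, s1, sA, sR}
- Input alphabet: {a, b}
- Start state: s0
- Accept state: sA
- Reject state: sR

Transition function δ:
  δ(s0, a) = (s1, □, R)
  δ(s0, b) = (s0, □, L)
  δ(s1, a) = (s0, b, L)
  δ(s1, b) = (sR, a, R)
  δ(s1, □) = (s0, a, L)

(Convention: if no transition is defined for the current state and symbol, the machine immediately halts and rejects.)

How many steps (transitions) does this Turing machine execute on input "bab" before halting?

Execution trace:
Initial: [s0]bab
Step 1: δ(s0, b) = (s0, □, L) → [s0]□□ab

No transition is defined for δ(s0, □). By convention the machine halts and rejects.

The machine executed 1 step before halting.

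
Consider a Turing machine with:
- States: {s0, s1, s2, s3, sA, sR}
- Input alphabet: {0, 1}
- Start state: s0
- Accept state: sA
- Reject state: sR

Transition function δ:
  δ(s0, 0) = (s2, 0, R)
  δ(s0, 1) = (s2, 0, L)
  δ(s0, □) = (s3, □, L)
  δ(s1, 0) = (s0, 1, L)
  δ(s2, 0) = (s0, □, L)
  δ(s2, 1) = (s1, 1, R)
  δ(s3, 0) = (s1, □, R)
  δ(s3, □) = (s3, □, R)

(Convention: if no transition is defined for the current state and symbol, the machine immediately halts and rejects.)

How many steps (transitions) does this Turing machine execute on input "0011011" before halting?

Execution trace:
Initial: [s0]0011011
Step 1: δ(s0, 0) = (s2, 0, R) → 0[s2]011011
Step 2: δ(s2, 0) = (s0, □, L) → [s0]0□11011
Step 3: δ(s0, 0) = (s2, 0, R) → 0[s2]□11011

No transition is defined for δ(s2, □). By convention the machine halts and rejects.

The machine executed 3 steps before halting.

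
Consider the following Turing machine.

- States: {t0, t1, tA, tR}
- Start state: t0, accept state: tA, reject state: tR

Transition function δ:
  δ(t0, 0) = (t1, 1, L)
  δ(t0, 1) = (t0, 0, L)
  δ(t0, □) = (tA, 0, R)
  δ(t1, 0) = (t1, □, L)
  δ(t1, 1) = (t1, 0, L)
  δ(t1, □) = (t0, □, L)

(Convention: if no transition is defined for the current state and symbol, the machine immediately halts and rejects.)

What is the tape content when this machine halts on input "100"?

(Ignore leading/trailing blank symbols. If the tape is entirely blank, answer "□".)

Execution trace:
Initial: [t0]100
Step 1: δ(t0, 1) = (t0, 0, L) → [t0]□000
Step 2: δ(t0, □) = (tA, 0, R) → 0[tA]000

The machine reaches the accept state tA and halts.

Final tape (ignoring leading/trailing blanks): 0000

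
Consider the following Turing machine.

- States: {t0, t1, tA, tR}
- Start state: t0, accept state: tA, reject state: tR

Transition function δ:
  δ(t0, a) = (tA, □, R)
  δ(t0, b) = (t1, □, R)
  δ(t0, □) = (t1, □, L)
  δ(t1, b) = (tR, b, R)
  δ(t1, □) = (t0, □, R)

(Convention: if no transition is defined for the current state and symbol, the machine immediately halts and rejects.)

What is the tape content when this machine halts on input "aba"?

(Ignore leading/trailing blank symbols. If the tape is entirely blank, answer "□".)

Execution trace:
Initial: [t0]aba
Step 1: δ(t0, a) = (tA, □, R) → □[tA]ba

The machine reaches the accept state tA and halts.

Final tape (ignoring leading/trailing blanks): ba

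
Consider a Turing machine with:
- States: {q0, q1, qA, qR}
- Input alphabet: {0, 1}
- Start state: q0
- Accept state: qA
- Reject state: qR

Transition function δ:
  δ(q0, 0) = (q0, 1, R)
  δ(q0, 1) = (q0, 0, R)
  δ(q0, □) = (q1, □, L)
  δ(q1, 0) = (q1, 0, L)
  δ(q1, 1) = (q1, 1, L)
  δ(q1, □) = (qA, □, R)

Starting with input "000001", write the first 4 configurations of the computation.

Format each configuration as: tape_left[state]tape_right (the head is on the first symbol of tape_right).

Transitions applied:
Step 1: δ(q0, 0) = (q0, 1, R)
Step 2: δ(q0, 0) = (q0, 1, R)
Step 3: δ(q0, 0) = (q0, 1, R)

The first 4 configurations are:
[q0]000001 ⊢ 1[q0]00001 ⊢ 11[q0]0001 ⊢ 111[q0]001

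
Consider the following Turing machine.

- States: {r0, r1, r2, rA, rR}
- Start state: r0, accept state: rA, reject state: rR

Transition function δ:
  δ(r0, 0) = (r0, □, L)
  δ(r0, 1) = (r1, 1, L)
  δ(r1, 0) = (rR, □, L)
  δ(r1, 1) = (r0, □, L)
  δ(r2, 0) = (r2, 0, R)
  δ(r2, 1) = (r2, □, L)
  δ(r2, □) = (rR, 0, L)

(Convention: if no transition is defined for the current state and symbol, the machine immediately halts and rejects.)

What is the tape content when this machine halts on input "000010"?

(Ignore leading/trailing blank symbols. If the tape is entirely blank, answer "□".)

Execution trace:
Initial: [r0]000010
Step 1: δ(r0, 0) = (r0, □, L) → [r0]□□00010

No transition is defined for δ(r0, □). By convention the machine halts and rejects.

Final tape (ignoring leading/trailing blanks): 00010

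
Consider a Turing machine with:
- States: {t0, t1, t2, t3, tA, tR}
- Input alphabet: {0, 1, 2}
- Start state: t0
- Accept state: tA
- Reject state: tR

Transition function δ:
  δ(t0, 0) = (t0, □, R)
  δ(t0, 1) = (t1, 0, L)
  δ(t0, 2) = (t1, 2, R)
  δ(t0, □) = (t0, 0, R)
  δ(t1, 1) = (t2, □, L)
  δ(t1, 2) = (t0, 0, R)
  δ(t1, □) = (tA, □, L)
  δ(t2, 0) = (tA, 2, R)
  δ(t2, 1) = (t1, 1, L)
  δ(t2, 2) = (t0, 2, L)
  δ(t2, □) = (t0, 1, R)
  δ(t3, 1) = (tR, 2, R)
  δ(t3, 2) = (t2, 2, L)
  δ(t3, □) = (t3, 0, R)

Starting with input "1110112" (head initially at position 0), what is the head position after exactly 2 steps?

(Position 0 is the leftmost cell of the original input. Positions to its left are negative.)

Execution trace (head position shown):
Step 0: [t0]1110112  (head at position 0)
Step 1: move left → [t1]□0110112  (head at position -1)
Step 2: move left → [tA]□□0110112  (head at position -2)

After 2 steps, the head is at position -2.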